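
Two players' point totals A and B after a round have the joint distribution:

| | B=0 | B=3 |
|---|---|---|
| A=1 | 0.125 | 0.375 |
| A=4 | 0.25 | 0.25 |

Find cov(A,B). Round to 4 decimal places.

-0.5625

E[A] = 2.5,  E[B] = 1.875
E[AB] = 4.125
cov(A,B) = E[AB] − E[A]E[B] = 4.125 − (2.5)(1.875) = -0.5625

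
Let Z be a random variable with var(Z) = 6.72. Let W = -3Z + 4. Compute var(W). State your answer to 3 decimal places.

60.480

var(-3Z + 4) = (-3)²·var(Z) = 9·6.72 = 60.48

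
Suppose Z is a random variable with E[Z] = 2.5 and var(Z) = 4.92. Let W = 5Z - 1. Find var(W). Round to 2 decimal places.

123.00

var(5Z - 1) = (5)²·var(Z) = 25·4.92 = 123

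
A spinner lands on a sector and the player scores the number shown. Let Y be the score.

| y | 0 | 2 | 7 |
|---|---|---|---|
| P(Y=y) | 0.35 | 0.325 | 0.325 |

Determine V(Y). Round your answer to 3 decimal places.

8.669

E[Y] = (0)(0.35) + (2)(0.325) + (7)(0.325) = 2.925
E[Y²] = (0)²(0.35) + (2)²(0.325) + (7)²(0.325) = 17.225
V(Y) = E[Y²] − (E[Y])² = 17.225 − (2.925)² = 8.669375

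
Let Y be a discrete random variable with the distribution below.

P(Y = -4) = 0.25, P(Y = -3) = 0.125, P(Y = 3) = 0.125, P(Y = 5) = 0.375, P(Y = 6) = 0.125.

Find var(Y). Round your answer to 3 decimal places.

E[Y] = (-4)(0.25) + (-3)(0.125) + (3)(0.125) + (5)(0.375) + (6)(0.125) = 1.625
E[Y²] = (-4)²(0.25) + (-3)²(0.125) + (3)²(0.125) + (5)²(0.375) + (6)²(0.125) = 20.125
var(Y) = E[Y²] − (E[Y])² = 20.125 − (1.625)² = 17.484375

17.484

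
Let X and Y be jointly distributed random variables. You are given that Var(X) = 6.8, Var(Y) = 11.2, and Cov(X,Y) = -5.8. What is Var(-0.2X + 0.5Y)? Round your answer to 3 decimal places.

4.232

Var(-0.2X + 0.5Y) = (-0.2)²·Var(X) + (0.5)²·Var(Y) + 2·(-0.2)·(0.5)·Cov(X,Y)
= 0.04·6.8 + 0.25·11.2 + -0.2·-5.8 = 4.232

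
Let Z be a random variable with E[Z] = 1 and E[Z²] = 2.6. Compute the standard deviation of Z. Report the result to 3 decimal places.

Var(Z) = 2.6 − (1)² = 1.6
SD(Z) = √1.6 ≈ 1.265

1.265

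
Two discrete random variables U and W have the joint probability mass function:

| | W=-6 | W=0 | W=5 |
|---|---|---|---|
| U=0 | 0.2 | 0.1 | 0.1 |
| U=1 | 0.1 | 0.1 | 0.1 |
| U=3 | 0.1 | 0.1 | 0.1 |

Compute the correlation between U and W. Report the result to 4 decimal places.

E[U] = 1.2,  E[W] = -0.9
E[UW] = -0.4
Cov(U,W) = E[UW] − E[U]E[W] = -0.4 − (1.2)(-0.9) = 0.68
Var(U) = 1.56,  Var(W) = 21.09
ρ = 0.68 / √(1.56·21.09) ≈ 0.1186

0.1186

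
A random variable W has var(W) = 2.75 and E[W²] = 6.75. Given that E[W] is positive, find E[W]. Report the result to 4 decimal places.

2.0000

(E[W])² = E[W²] − var(W) = 6.75 − 2.75 = 4
E[W] = √4 = 2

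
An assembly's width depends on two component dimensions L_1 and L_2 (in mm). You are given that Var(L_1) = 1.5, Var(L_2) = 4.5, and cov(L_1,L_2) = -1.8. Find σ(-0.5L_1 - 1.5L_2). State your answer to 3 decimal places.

2.793

Var(-0.5L_1 - 1.5L_2) = (-0.5)²·Var(L_1) + (-1.5)²·Var(L_2) + 2·(-0.5)·(-1.5)·cov(L_1,L_2)
= 0.25·1.5 + 2.25·4.5 + 1.5·-1.8 = 7.8
σ(-0.5L_1 - 1.5L_2) = √7.8 ≈ 2.793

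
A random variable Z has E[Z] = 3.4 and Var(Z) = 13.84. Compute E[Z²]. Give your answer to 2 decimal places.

25.40

E[Z²] = Var(Z) + (E[Z])² = 13.84 + (3.4)² = 25.4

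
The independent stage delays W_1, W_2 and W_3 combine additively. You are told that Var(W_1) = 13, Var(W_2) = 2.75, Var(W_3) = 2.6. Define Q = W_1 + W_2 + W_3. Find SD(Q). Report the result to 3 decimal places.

By independence, Var(Q) = (1)²Var(W_1) + (1)²Var(W_2) + (1)²Var(W_3)
= (1)²·13 + (1)²·2.75 + (1)²·2.6 = 18.35
SD(Q) = √18.35 ≈ 4.284

4.284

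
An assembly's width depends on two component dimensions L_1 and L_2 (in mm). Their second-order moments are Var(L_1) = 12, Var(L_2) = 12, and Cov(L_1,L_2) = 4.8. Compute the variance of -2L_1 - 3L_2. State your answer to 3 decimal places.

213.600

Var(-2L_1 - 3L_2) = (-2)²·Var(L_1) + (-3)²·Var(L_2) + 2·(-2)·(-3)·Cov(L_1,L_2)
= 4·12 + 9·12 + 12·4.8 = 213.6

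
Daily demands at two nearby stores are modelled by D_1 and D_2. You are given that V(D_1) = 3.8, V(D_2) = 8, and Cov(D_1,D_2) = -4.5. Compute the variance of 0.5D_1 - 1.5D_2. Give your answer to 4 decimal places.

V(0.5D_1 - 1.5D_2) = (0.5)²·V(D_1) + (-1.5)²·V(D_2) + 2·(0.5)·(-1.5)·Cov(D_1,D_2)
= 0.25·3.8 + 2.25·8 + -1.5·-4.5 = 25.7

25.7000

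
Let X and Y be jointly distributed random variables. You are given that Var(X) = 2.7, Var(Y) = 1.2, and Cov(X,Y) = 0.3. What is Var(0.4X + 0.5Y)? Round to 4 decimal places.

0.8520

Var(0.4X + 0.5Y) = (0.4)²·Var(X) + (0.5)²·Var(Y) + 2·(0.4)·(0.5)·Cov(X,Y)
= 0.16·2.7 + 0.25·1.2 + 0.4·0.3 = 0.852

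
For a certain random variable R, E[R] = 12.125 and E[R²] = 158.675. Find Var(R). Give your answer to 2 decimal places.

11.66

Var(R) = 158.675 − (12.125)² = 11.659375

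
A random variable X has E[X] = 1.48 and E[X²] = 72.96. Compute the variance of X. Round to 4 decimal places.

V(X) = 72.96 − (1.48)² = 70.7696

70.7696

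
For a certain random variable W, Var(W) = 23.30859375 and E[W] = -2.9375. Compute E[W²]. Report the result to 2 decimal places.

E[W²] = Var(W) + (E[W])² = 23.30859375 + (-2.9375)² = 31.9375

31.94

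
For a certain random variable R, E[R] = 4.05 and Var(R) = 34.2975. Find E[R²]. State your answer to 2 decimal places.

E[R²] = Var(R) + (E[R])² = 34.2975 + (4.05)² = 50.7

50.70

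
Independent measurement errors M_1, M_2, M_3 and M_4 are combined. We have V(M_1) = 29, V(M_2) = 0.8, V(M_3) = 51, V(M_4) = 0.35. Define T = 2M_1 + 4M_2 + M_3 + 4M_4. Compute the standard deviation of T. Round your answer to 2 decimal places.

13.62

By independence, V(T) = (2)²V(M_1) + (4)²V(M_2) + (1)²V(M_3) + (4)²V(M_4)
= (2)²·29 + (4)²·0.8 + (1)²·51 + (4)²·0.35 = 185.4
σ(T) = √185.4 ≈ 13.62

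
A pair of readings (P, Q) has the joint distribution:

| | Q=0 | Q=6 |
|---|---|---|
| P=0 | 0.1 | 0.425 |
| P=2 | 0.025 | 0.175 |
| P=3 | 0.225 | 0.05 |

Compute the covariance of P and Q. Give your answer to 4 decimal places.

-1.7775

E[P] = 1.225,  E[Q] = 3.9
E[PQ] = 3
cov(P,Q) = E[PQ] − E[P]E[Q] = 3 − (1.225)(3.9) = -1.7775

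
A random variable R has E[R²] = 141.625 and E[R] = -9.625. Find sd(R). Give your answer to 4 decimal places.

6.9989

Var(R) = 141.625 − (-9.625)² = 48.984375
sd(R) = √48.984375 ≈ 6.9989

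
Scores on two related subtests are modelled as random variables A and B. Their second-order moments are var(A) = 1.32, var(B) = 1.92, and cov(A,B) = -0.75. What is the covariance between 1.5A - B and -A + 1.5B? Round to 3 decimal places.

-7.298

cov(1.5A - B, -A + 1.5B) = (1.5)(-1)var(A) + (-1)(1.5)var(B) + [(1.5)(1.5) + (-1)(-1)]cov(A,B)
= -1.5·1.32 + -1.5·1.92 + 3.25·-0.75 = -7.2975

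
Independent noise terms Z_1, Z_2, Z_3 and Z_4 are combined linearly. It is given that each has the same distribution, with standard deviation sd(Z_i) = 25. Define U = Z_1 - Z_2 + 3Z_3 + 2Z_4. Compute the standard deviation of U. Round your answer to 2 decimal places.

96.82

var(Z_i) = (25)² = 625
By independence, var(U) = (1)²var(Z_1) + (-1)²var(Z_2) + (3)²var(Z_3) + (2)²var(Z_4)
= (1)²·625 + (-1)²·625 + (3)²·625 + (2)²·625 = 9375
sd(U) = √9375 ≈ 96.82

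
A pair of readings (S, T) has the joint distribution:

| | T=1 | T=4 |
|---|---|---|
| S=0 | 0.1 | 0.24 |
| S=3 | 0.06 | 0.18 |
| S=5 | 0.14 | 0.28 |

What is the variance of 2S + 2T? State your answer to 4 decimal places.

E[S] = 2.82,  E[T] = 3.1,  E[ST] = 8.64
Var(S) = 12.66 − (2.82)² = 4.7076;  Var(T) = 11.5 − (3.1)² = 1.89
Cov(S,T) = 8.64 − (2.82)(3.1) = -0.102
Var(2S + 2T) = (2)²·4.7076 + (2)²·1.89 + 2·(2)·(2)·-0.102 = 25.5744

25.5744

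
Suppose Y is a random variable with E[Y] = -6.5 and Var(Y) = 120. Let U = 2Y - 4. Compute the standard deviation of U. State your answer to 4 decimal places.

Var(2Y - 4) = (2)²·120 = 480
SD(U) = √480 ≈ 21.9089

21.9089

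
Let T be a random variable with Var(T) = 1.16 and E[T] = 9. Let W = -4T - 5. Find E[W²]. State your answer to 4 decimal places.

1699.5600

E[-4T - 5] = -4·9 − 5 = -41
Var(-4T - 5) = (-4)²·1.16 = 18.56
E[W²] = Var(W) + (E[W])² = 18.56 + (-41)² = 1699.56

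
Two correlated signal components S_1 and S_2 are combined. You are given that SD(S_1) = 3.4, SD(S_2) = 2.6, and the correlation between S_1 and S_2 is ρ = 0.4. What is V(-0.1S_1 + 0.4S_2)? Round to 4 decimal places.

0.9143

V(S_1) = (3.4)² = 11.56;  V(S_2) = (2.6)² = 6.76
cov(S_1,S_2) = ρ·SD(S_1)·SD(S_2) = 0.4·3.4·2.6 = 3.536
V(-0.1S_1 + 0.4S_2) = (-0.1)²·V(S_1) + (0.4)²·V(S_2) + 2·(-0.1)·(0.4)·cov(S_1,S_2)
= 0.01·11.56 + 0.16·6.76 + -0.08·3.536 = 0.91432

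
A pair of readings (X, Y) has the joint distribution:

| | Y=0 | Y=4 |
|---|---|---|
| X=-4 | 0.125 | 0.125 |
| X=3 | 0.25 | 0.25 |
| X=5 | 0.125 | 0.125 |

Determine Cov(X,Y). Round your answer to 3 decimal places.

0.000

E[X] = 1.75,  E[Y] = 2
E[XY] = 3.5
Cov(X,Y) = E[XY] − E[X]E[Y] = 3.5 − (1.75)(2) = 0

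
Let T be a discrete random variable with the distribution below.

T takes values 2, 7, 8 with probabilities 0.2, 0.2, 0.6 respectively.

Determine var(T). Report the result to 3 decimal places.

E[T] = (2)(0.2) + (7)(0.2) + (8)(0.6) = 6.6
E[T²] = (2)²(0.2) + (7)²(0.2) + (8)²(0.6) = 49
var(T) = E[T²] − (E[T])² = 49 − (6.6)² = 5.44

5.440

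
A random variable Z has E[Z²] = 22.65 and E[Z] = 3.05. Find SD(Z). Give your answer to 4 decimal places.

3.6534

Var(Z) = 22.65 − (3.05)² = 13.3475
SD(Z) = √13.3475 ≈ 3.6534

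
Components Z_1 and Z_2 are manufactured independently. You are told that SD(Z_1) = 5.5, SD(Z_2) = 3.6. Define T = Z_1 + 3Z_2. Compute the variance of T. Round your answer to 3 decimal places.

146.890

Var(Z_1) = 30.25, Var(Z_2) = 12.96
By independence, Var(T) = (1)²Var(Z_1) + (3)²Var(Z_2)
= (1)²·30.25 + (3)²·12.96 = 146.89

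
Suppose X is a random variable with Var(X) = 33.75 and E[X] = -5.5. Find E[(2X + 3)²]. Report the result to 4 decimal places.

E[2X + 3] = 2·-5.5 + 3 = -8
Var(2X + 3) = (2)²·33.75 = 135
E[(2X + 3)²] = Var((2X + 3)) + (E[(2X + 3)])² = 135 + (-8)² = 199

199.0000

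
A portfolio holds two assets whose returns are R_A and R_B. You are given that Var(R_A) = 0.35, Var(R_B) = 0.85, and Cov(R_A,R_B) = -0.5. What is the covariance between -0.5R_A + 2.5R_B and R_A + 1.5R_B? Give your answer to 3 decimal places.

2.138

Cov(-0.5R_A + 2.5R_B, R_A + 1.5R_B) = (-0.5)(1)Var(R_A) + (2.5)(1.5)Var(R_B) + [(-0.5)(1.5) + (2.5)(1)]Cov(R_A,R_B)
= -0.5·0.35 + 3.75·0.85 + 1.75·-0.5 = 2.1375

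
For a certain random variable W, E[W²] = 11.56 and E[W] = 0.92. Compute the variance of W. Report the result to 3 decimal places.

10.714

Var(W) = 11.56 − (0.92)² = 10.7136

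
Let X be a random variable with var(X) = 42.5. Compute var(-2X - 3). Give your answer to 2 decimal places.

170.00

var(-2X - 3) = (-2)²·var(X) = 4·42.5 = 170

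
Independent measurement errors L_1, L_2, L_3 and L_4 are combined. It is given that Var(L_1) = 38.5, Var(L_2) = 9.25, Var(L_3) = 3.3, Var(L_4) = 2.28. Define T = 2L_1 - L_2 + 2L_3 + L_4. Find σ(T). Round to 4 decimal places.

13.3690

By independence, Var(T) = (2)²Var(L_1) + (-1)²Var(L_2) + (2)²Var(L_3) + (1)²Var(L_4)
= (2)²·38.5 + (-1)²·9.25 + (2)²·3.3 + (1)²·2.28 = 178.73
σ(T) = √178.73 ≈ 13.3690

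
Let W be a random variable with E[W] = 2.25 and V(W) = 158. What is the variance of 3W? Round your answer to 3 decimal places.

1422.000

V(3W) = (3)²·V(W) = 9·158 = 1422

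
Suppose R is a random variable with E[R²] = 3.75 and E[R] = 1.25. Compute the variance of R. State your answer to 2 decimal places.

V(R) = 3.75 − (1.25)² = 2.1875

2.19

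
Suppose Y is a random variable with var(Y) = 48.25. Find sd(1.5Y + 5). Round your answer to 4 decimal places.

var(1.5Y + 5) = (1.5)²·48.25 = 108.5625
sd(1.5Y + 5) = √108.5625 ≈ 10.4193

10.4193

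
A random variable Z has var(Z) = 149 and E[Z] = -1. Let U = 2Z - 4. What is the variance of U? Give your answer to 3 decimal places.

var(2Z - 4) = (2)²·var(Z) = 4·149 = 596

596.000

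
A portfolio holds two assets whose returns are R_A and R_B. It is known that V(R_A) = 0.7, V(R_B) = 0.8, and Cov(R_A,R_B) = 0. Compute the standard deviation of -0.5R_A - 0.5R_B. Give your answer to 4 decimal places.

V(-0.5R_A - 0.5R_B) = (-0.5)²·V(R_A) + (-0.5)²·V(R_B) + 2·(-0.5)·(-0.5)·Cov(R_A,R_B)
= 0.25·0.7 + 0.25·0.8 + 0.5·0 = 0.375
sd(-0.5R_A - 0.5R_B) = √0.375 ≈ 0.6124

0.6124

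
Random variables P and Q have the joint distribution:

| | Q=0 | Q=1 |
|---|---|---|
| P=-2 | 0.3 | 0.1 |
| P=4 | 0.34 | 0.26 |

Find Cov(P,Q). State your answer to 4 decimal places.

0.2640

E[P] = 1.6,  E[Q] = 0.36
E[PQ] = 0.84
Cov(P,Q) = E[PQ] − E[P]E[Q] = 0.84 − (1.6)(0.36) = 0.264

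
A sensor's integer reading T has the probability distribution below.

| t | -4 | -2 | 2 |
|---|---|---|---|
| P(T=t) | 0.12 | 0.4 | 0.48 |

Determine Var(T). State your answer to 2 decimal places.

E[T] = (-4)(0.12) + (-2)(0.4) + (2)(0.48) = -0.32
E[T²] = (-4)²(0.12) + (-2)²(0.4) + (2)²(0.48) = 5.44
Var(T) = E[T²] − (E[T])² = 5.44 − (-0.32)² = 5.3376

5.34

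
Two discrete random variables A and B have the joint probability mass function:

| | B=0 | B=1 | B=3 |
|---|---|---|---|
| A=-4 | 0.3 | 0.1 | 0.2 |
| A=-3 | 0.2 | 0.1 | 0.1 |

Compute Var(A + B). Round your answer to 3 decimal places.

E[A] = -3.6,  E[B] = 1.1,  E[AB] = -4
Var(A) = 13.2 − (-3.6)² = 0.24;  Var(B) = 2.9 − (1.1)² = 1.69
cov(A,B) = -4 − (-3.6)(1.1) = -0.04
Var(A + B) = (1)²·0.24 + (1)²·1.69 + 2·(1)·(1)·-0.04 = 1.85

1.850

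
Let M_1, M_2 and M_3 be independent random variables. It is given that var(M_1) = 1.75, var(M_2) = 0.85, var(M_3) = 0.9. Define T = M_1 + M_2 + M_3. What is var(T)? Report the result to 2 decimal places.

By independence, var(T) = (1)²var(M_1) + (1)²var(M_2) + (1)²var(M_3)
= (1)²·1.75 + (1)²·0.85 + (1)²·0.9 = 3.5

3.50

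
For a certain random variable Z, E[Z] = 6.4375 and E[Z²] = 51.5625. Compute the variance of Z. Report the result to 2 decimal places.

Var(Z) = 51.5625 − (6.4375)² = 10.12109375

10.12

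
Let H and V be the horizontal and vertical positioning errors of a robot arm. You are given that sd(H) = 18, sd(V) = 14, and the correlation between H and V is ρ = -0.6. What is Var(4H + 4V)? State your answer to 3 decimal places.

3481.600

Var(H) = (18)² = 324;  Var(V) = (14)² = 196
cov(H,V) = ρ·sd(H)·sd(V) = -0.6·18·14 = -151.2
Var(4H + 4V) = (4)²·Var(H) + (4)²·Var(V) + 2·(4)·(4)·cov(H,V)
= 16·324 + 16·196 + 32·-151.2 = 3481.6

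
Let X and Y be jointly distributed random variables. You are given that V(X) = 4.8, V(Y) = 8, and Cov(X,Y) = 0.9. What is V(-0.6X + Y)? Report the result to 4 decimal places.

8.6480

V(-0.6X + Y) = (-0.6)²·V(X) + (1)²·V(Y) + 2·(-0.6)·(1)·Cov(X,Y)
= 0.36·4.8 + 1·8 + -1.2·0.9 = 8.648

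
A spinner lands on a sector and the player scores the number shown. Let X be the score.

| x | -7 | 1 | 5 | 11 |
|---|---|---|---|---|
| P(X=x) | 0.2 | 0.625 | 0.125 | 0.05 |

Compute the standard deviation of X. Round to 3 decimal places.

4.409

E[X] = (-7)(0.2) + (1)(0.625) + (5)(0.125) + (11)(0.05) = 0.4
E[X²] = (-7)²(0.2) + (1)²(0.625) + (5)²(0.125) + (11)²(0.05) = 19.6
Var(X) = E[X²] − (E[X])² = 19.6 − (0.4)² = 19.44
SD(X) = √19.44 ≈ 4.409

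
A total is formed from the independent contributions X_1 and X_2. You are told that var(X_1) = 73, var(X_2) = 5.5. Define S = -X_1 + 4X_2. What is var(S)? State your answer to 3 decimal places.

By independence, var(S) = (-1)²var(X_1) + (4)²var(X_2)
= (-1)²·73 + (4)²·5.5 = 161

161.000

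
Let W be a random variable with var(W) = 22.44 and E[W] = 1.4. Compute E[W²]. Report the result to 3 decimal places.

24.400

E[W²] = var(W) + (E[W])² = 22.44 + (1.4)² = 24.4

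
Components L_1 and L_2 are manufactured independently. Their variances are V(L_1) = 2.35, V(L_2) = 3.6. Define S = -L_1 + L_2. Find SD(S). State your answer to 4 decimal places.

2.4393

By independence, V(S) = (-1)²V(L_1) + (1)²V(L_2)
= (-1)²·2.35 + (1)²·3.6 = 5.95
SD(S) = √5.95 ≈ 2.4393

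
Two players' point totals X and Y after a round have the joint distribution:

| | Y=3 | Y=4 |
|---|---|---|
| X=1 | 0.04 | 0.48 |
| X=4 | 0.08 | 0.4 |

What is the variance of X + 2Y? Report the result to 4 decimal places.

2.4000

E[X] = 2.44,  E[Y] = 3.88,  E[XY] = 9.4
V(X) = 8.2 − (2.44)² = 2.2464;  V(Y) = 15.16 − (3.88)² = 0.1056
Cov(X,Y) = 9.4 − (2.44)(3.88) = -0.0672
V(X + 2Y) = (1)²·2.2464 + (2)²·0.1056 + 2·(1)·(2)·-0.0672 = 2.4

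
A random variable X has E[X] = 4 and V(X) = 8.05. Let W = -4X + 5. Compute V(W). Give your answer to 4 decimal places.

128.8000

V(-4X + 5) = (-4)²·V(X) = 16·8.05 = 128.8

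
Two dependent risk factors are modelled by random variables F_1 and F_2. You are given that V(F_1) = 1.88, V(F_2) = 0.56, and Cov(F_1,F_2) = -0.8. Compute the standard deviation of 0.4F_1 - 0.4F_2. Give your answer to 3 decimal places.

0.804

V(0.4F_1 - 0.4F_2) = (0.4)²·V(F_1) + (-0.4)²·V(F_2) + 2·(0.4)·(-0.4)·Cov(F_1,F_2)
= 0.16·1.88 + 0.16·0.56 + -0.32·-0.8 = 0.6464
sd(0.4F_1 - 0.4F_2) = √0.6464 ≈ 0.804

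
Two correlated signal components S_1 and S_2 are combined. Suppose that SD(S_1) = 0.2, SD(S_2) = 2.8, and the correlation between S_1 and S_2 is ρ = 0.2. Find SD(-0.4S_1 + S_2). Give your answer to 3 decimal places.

2.785

Var(S_1) = (0.2)² = 0.04;  Var(S_2) = (2.8)² = 7.84
cov(S_1,S_2) = ρ·SD(S_1)·SD(S_2) = 0.2·0.2·2.8 = 0.112
Var(-0.4S_1 + S_2) = (-0.4)²·Var(S_1) + (1)²·Var(S_2) + 2·(-0.4)·(1)·cov(S_1,S_2)
= 0.16·0.04 + 1·7.84 + -0.8·0.112 = 7.7568
SD(-0.4S_1 + S_2) = √7.7568 ≈ 2.785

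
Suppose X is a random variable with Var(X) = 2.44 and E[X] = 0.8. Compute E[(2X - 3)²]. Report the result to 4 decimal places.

11.7200

E[2X - 3] = 2·0.8 − 3 = -1.4
Var(2X - 3) = (2)²·2.44 = 9.76
E[(2X - 3)²] = Var((2X - 3)) + (E[(2X - 3)])² = 9.76 + (-1.4)² = 11.72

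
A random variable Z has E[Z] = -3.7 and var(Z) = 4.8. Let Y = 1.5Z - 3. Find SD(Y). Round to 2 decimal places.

3.29

var(1.5Z - 3) = (1.5)²·4.8 = 10.8
SD(Y) = √10.8 ≈ 3.29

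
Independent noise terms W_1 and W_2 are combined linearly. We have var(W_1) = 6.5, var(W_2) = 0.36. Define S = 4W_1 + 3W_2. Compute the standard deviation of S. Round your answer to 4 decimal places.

By independence, var(S) = (4)²var(W_1) + (3)²var(W_2)
= (4)²·6.5 + (3)²·0.36 = 107.24
sd(S) = √107.24 ≈ 10.3557

10.3557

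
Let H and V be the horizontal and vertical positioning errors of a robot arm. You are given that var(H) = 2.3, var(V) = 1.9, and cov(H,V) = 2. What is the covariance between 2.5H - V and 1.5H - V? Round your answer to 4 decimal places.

cov(2.5H - V, 1.5H - V) = (2.5)(1.5)var(H) + (-1)(-1)var(V) + [(2.5)(-1) + (-1)(1.5)]cov(H,V)
= 3.75·2.3 + 1·1.9 + -4·2 = 2.525

2.5250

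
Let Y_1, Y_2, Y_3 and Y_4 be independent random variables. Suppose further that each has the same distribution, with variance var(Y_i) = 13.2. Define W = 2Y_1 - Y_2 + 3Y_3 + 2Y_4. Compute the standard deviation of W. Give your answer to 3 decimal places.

By independence, var(W) = (2)²var(Y_1) + (-1)²var(Y_2) + (3)²var(Y_3) + (2)²var(Y_4)
= (2)²·13.2 + (-1)²·13.2 + (3)²·13.2 + (2)²·13.2 = 237.6
SD(W) = √237.6 ≈ 15.414

15.414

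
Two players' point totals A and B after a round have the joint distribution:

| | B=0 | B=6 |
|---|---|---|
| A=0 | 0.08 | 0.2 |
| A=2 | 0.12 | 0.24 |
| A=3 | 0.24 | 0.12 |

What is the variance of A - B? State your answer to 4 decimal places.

12.3264

E[A] = 1.8,  E[B] = 3.36,  E[AB] = 5.04
var(A) = 4.68 − (1.8)² = 1.44;  var(B) = 20.16 − (3.36)² = 8.8704
Cov(A,B) = 5.04 − (1.8)(3.36) = -1.008
var(A - B) = (1)²·1.44 + (-1)²·8.8704 + 2·(1)·(-1)·-1.008 = 12.3264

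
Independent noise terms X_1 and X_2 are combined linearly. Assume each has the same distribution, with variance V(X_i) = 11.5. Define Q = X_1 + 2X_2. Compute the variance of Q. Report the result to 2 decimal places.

By independence, V(Q) = (1)²V(X_1) + (2)²V(X_2)
= (1)²·11.5 + (2)²·11.5 = 57.5

57.50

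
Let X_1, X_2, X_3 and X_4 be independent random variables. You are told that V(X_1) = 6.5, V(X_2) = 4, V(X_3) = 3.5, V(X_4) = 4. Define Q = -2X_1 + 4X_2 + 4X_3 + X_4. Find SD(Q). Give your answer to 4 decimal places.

By independence, V(Q) = (-2)²V(X_1) + (4)²V(X_2) + (4)²V(X_3) + (1)²V(X_4)
= (-2)²·6.5 + (4)²·4 + (4)²·3.5 + (1)²·4 = 150
SD(Q) = √150 ≈ 12.2474

12.2474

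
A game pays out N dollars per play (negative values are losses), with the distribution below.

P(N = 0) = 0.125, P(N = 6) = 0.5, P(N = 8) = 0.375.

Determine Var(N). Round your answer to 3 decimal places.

6.000

E[N] = (0)(0.125) + (6)(0.5) + (8)(0.375) = 6
E[N²] = (0)²(0.125) + (6)²(0.5) + (8)²(0.375) = 42
Var(N) = E[N²] − (E[N])² = 42 − (6)² = 6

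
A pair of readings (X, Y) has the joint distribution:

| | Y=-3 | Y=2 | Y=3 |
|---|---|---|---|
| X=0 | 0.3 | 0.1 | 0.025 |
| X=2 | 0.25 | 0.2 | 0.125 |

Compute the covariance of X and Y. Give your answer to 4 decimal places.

0.7400

E[X] = 1.15,  E[Y] = -0.6
E[XY] = 0.05
cov(X,Y) = E[XY] − E[X]E[Y] = 0.05 − (1.15)(-0.6) = 0.74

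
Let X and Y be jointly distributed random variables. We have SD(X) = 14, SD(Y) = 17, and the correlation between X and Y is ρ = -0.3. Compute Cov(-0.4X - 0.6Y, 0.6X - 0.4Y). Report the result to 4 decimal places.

Var(X) = (14)² = 196;  Var(Y) = (17)² = 289
Cov(X,Y) = ρ·SD(X)·SD(Y) = -0.3·14·17 = -71.4
Cov(-0.4X - 0.6Y, 0.6X - 0.4Y) = (-0.4)(0.6)Var(X) + (-0.6)(-0.4)Var(Y) + [(-0.4)(-0.4) + (-0.6)(0.6)]Cov(X,Y)
= -0.24·196 + 0.24·289 + -0.2·-71.4 = 36.6

36.6000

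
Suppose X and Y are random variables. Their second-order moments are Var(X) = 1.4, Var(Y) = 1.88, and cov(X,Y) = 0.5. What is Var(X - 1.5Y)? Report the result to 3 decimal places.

Var(X - 1.5Y) = (1)²·Var(X) + (-1.5)²·Var(Y) + 2·(1)·(-1.5)·cov(X,Y)
= 1·1.4 + 2.25·1.88 + -3·0.5 = 4.13

4.130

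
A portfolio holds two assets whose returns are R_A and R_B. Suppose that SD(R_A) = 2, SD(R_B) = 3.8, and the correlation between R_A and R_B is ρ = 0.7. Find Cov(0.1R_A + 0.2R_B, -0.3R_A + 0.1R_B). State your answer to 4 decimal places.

-0.0972

Var(R_A) = (2)² = 4;  Var(R_B) = (3.8)² = 14.44
Cov(R_A,R_B) = ρ·SD(R_A)·SD(R_B) = 0.7·2·3.8 = 5.32
Cov(0.1R_A + 0.2R_B, -0.3R_A + 0.1R_B) = (0.1)(-0.3)Var(R_A) + (0.2)(0.1)Var(R_B) + [(0.1)(0.1) + (0.2)(-0.3)]Cov(R_A,R_B)
= -0.03·4 + 0.02·14.44 + -0.05·5.32 = -0.0972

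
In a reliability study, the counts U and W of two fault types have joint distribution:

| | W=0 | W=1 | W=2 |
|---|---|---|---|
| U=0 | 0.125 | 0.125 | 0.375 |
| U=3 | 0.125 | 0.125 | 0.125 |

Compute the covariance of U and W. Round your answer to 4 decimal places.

E[U] = 1.125,  E[W] = 1.25
E[UW] = 1.125
Cov(U,W) = E[UW] − E[U]E[W] = 1.125 − (1.125)(1.25) = -0.28125

-0.2813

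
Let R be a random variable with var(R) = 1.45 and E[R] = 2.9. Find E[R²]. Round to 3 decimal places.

E[R²] = var(R) + (E[R])² = 1.45 + (2.9)² = 9.86

9.860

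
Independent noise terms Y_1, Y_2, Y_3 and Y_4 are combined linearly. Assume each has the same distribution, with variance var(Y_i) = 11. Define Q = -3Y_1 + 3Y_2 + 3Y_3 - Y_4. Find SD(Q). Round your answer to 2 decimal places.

17.55

By independence, var(Q) = (-3)²var(Y_1) + (3)²var(Y_2) + (3)²var(Y_3) + (-1)²var(Y_4)
= (-3)²·11 + (3)²·11 + (3)²·11 + (-1)²·11 = 308
SD(Q) = √308 ≈ 17.55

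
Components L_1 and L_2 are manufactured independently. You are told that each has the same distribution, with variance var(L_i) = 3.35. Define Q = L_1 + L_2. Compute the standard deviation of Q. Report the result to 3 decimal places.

By independence, var(Q) = (1)²var(L_1) + (1)²var(L_2)
= (1)²·3.35 + (1)²·3.35 = 6.7
sd(Q) = √6.7 ≈ 2.588

2.588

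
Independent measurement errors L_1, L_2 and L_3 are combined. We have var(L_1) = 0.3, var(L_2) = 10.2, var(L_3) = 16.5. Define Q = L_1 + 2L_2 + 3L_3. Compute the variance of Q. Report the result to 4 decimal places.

By independence, var(Q) = (1)²var(L_1) + (2)²var(L_2) + (3)²var(L_3)
= (1)²·0.3 + (2)²·10.2 + (3)²·16.5 = 189.6

189.6000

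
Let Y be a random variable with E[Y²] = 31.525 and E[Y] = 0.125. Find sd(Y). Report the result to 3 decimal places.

5.613

var(Y) = 31.525 − (0.125)² = 31.509375
sd(Y) = √31.509375 ≈ 5.613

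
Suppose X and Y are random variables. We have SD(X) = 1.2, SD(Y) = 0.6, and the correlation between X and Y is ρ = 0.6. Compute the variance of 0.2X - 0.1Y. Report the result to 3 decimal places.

0.044

var(X) = (1.2)² = 1.44;  var(Y) = (0.6)² = 0.36
cov(X,Y) = ρ·SD(X)·SD(Y) = 0.6·1.2·0.6 = 0.432
var(0.2X - 0.1Y) = (0.2)²·var(X) + (-0.1)²·var(Y) + 2·(0.2)·(-0.1)·cov(X,Y)
= 0.04·1.44 + 0.01·0.36 + -0.04·0.432 = 0.04392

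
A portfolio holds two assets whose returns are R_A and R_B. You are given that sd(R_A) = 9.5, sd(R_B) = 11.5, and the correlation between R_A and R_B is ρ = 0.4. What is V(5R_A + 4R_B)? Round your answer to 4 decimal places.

6120.2500

V(R_A) = (9.5)² = 90.25;  V(R_B) = (11.5)² = 132.25
cov(R_A,R_B) = ρ·sd(R_A)·sd(R_B) = 0.4·9.5·11.5 = 43.7
V(5R_A + 4R_B) = (5)²·V(R_A) + (4)²·V(R_B) + 2·(5)·(4)·cov(R_A,R_B)
= 25·90.25 + 16·132.25 + 40·43.7 = 6120.25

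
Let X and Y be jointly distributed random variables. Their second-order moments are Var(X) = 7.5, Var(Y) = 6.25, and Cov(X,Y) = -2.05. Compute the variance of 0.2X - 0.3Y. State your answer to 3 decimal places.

1.109

Var(0.2X - 0.3Y) = (0.2)²·Var(X) + (-0.3)²·Var(Y) + 2·(0.2)·(-0.3)·Cov(X,Y)
= 0.04·7.5 + 0.09·6.25 + -0.12·-2.05 = 1.1085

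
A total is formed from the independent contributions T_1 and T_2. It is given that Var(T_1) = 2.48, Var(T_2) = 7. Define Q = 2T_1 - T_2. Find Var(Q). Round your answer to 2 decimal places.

16.92

By independence, Var(Q) = (2)²Var(T_1) + (-1)²Var(T_2)
= (2)²·2.48 + (-1)²·7 = 16.92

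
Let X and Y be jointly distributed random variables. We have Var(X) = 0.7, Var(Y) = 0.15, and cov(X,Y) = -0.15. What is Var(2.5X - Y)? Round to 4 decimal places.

5.2750

Var(2.5X - Y) = (2.5)²·Var(X) + (-1)²·Var(Y) + 2·(2.5)·(-1)·cov(X,Y)
= 6.25·0.7 + 1·0.15 + -5·-0.15 = 5.275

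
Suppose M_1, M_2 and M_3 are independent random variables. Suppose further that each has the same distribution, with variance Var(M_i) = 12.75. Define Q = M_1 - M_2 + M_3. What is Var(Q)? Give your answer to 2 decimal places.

By independence, Var(Q) = (1)²Var(M_1) + (-1)²Var(M_2) + (1)²Var(M_3)
= (1)²·12.75 + (-1)²·12.75 + (1)²·12.75 = 38.25

38.25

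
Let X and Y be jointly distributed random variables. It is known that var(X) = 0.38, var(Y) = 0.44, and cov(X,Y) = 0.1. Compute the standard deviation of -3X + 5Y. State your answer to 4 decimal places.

var(-3X + 5Y) = (-3)²·var(X) + (5)²·var(Y) + 2·(-3)·(5)·cov(X,Y)
= 9·0.38 + 25·0.44 + -30·0.1 = 11.42
sd(-3X + 5Y) = √11.42 ≈ 3.3793

3.3793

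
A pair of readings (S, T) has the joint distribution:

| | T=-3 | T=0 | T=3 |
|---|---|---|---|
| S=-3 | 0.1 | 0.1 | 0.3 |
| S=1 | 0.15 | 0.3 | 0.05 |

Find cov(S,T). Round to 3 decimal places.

-1.800

E[S] = -1,  E[T] = 0.3
E[ST] = -2.1
cov(S,T) = E[ST] − E[S]E[T] = -2.1 − (-1)(0.3) = -1.8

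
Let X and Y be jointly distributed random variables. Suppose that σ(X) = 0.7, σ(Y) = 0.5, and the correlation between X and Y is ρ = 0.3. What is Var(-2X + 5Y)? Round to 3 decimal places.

Var(X) = (0.7)² = 0.49;  Var(Y) = (0.5)² = 0.25
Cov(X,Y) = ρ·σ(X)·σ(Y) = 0.3·0.7·0.5 = 0.105
Var(-2X + 5Y) = (-2)²·Var(X) + (5)²·Var(Y) + 2·(-2)·(5)·Cov(X,Y)
= 4·0.49 + 25·0.25 + -20·0.105 = 6.11

6.110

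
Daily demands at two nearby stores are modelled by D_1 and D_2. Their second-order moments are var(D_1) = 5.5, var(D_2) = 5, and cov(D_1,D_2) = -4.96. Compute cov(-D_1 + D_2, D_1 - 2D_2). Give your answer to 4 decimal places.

-30.3800

cov(-D_1 + D_2, D_1 - 2D_2) = (-1)(1)var(D_1) + (1)(-2)var(D_2) + [(-1)(-2) + (1)(1)]cov(D_1,D_2)
= -1·5.5 + -2·5 + 3·-4.96 = -30.38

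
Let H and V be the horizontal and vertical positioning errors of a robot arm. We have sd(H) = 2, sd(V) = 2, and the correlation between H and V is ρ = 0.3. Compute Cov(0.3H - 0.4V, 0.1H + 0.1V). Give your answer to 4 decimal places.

-0.0520

var(H) = (2)² = 4;  var(V) = (2)² = 4
Cov(H,V) = ρ·sd(H)·sd(V) = 0.3·2·2 = 1.2
Cov(0.3H - 0.4V, 0.1H + 0.1V) = (0.3)(0.1)var(H) + (-0.4)(0.1)var(V) + [(0.3)(0.1) + (-0.4)(0.1)]Cov(H,V)
= 0.03·4 + -0.04·4 + -0.01·1.2 = -0.052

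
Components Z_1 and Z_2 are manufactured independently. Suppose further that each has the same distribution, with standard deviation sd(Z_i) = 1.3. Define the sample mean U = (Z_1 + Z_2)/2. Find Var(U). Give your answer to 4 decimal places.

0.8450

Var(Z_i) = (1.3)² = 1.69
By independence, Var(U) = (0.5)²Var(Z_1) + (0.5)²Var(Z_2)
= (0.5)²·1.69 + (0.5)²·1.69 = 0.845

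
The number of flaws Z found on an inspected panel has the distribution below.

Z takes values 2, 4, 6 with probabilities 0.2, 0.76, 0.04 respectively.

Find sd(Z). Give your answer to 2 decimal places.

E[Z] = (2)(0.2) + (4)(0.76) + (6)(0.04) = 3.68
E[Z²] = (2)²(0.2) + (4)²(0.76) + (6)²(0.04) = 14.4
Var(Z) = E[Z²] − (E[Z])² = 14.4 − (3.68)² = 0.8576
sd(Z) = √0.8576 ≈ 0.93

0.93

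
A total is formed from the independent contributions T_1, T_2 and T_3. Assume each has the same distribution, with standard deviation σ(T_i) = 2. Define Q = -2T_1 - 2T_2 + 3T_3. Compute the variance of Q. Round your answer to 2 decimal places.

68.00

var(T_i) = (2)² = 4
By independence, var(Q) = (-2)²var(T_1) + (-2)²var(T_2) + (3)²var(T_3)
= (-2)²·4 + (-2)²·4 + (3)²·4 = 68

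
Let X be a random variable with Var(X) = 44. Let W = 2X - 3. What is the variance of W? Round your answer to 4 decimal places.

Var(2X - 3) = (2)²·Var(X) = 4·44 = 176

176.0000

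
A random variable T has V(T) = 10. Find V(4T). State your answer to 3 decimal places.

160.000

V(4T) = (4)²·V(T) = 16·10 = 160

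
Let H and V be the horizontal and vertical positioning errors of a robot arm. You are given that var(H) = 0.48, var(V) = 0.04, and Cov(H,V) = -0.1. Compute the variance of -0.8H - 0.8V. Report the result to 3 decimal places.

var(-0.8H - 0.8V) = (-0.8)²·var(H) + (-0.8)²·var(V) + 2·(-0.8)·(-0.8)·Cov(H,V)
= 0.64·0.48 + 0.64·0.04 + 1.28·-0.1 = 0.2048

0.205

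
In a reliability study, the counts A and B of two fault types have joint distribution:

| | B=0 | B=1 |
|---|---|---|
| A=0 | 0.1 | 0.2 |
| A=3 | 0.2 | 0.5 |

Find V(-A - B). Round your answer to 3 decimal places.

E[A] = 2.1,  E[B] = 0.7,  E[AB] = 1.5
V(A) = 6.3 − (2.1)² = 1.89;  V(B) = 0.7 − (0.7)² = 0.21
cov(A,B) = 1.5 − (2.1)(0.7) = 0.03
V(-A - B) = (-1)²·1.89 + (-1)²·0.21 + 2·(-1)·(-1)·0.03 = 2.16

2.160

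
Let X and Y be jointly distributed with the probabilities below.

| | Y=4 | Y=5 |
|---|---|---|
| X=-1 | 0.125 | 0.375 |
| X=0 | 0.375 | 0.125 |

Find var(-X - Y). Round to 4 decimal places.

E[X] = -0.5,  E[Y] = 4.5,  E[XY] = -2.375
var(X) = 0.5 − (-0.5)² = 0.25;  var(Y) = 20.5 − (4.5)² = 0.25
cov(X,Y) = -2.375 − (-0.5)(4.5) = -0.125
var(-X - Y) = (-1)²·0.25 + (-1)²·0.25 + 2·(-1)·(-1)·-0.125 = 0.25

0.2500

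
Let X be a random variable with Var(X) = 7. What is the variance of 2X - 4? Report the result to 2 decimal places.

28.00

Var(2X - 4) = (2)²·Var(X) = 4·7 = 28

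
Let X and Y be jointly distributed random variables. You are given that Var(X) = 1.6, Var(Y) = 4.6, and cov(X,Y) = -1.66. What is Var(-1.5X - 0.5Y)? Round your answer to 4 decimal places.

2.2600

Var(-1.5X - 0.5Y) = (-1.5)²·Var(X) + (-0.5)²·Var(Y) + 2·(-1.5)·(-0.5)·cov(X,Y)
= 2.25·1.6 + 0.25·4.6 + 1.5·-1.66 = 2.26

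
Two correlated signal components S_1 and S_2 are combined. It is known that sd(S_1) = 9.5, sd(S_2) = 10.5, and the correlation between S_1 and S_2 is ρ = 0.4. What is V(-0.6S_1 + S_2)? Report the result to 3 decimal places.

94.860

V(S_1) = (9.5)² = 90.25;  V(S_2) = (10.5)² = 110.25
cov(S_1,S_2) = ρ·sd(S_1)·sd(S_2) = 0.4·9.5·10.5 = 39.9
V(-0.6S_1 + S_2) = (-0.6)²·V(S_1) + (1)²·V(S_2) + 2·(-0.6)·(1)·cov(S_1,S_2)
= 0.36·90.25 + 1·110.25 + -1.2·39.9 = 94.86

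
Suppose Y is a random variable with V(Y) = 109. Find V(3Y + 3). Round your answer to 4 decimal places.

981.0000

V(3Y + 3) = (3)²·V(Y) = 9·109 = 981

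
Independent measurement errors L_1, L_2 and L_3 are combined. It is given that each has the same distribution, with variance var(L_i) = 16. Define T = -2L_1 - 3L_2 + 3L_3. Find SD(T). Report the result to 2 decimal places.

By independence, var(T) = (-2)²var(L_1) + (-3)²var(L_2) + (3)²var(L_3)
= (-2)²·16 + (-3)²·16 + (3)²·16 = 352
SD(T) = √352 ≈ 18.76

18.76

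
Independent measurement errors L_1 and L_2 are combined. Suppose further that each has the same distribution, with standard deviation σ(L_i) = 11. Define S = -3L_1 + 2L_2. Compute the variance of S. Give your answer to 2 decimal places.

V(L_i) = (11)² = 121
By independence, V(S) = (-3)²V(L_1) + (2)²V(L_2)
= (-3)²·121 + (2)²·121 = 1573

1573.00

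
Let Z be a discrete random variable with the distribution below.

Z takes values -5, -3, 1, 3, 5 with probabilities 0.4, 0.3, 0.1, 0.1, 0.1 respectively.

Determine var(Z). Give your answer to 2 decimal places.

12.20

E[Z] = (-5)(0.4) + (-3)(0.3) + (1)(0.1) + (3)(0.1) + (5)(0.1) = -2
E[Z²] = (-5)²(0.4) + (-3)²(0.3) + (1)²(0.1) + (3)²(0.1) + (5)²(0.1) = 16.2
var(Z) = E[Z²] − (E[Z])² = 16.2 − (-2)² = 12.2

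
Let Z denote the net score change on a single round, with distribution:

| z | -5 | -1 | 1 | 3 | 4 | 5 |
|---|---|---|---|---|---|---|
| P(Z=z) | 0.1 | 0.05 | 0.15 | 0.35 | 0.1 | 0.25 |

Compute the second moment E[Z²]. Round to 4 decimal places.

13.7000

E[Z²] = (-5)²(0.1) + (-1)²(0.05) + (1)²(0.15) + (3)²(0.35) + (4)²(0.1) + (5)²(0.25) = 13.7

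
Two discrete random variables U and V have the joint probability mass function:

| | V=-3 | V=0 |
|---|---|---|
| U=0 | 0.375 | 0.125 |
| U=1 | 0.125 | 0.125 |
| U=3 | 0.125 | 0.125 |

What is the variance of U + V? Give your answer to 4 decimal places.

4.3594

E[U] = 1,  E[V] = -1.875,  E[UV] = -1.5
var(U) = 2.5 − (1)² = 1.5;  var(V) = 5.625 − (-1.875)² = 2.109375
Cov(U,V) = -1.5 − (1)(-1.875) = 0.375
var(U + V) = (1)²·1.5 + (1)²·2.109375 + 2·(1)·(1)·0.375 = 4.359375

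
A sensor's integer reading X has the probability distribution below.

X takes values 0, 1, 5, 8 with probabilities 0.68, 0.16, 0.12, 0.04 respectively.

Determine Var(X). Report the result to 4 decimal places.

E[X] = (0)(0.68) + (1)(0.16) + (5)(0.12) + (8)(0.04) = 1.08
E[X²] = (0)²(0.68) + (1)²(0.16) + (5)²(0.12) + (8)²(0.04) = 5.72
Var(X) = E[X²] − (E[X])² = 5.72 − (1.08)² = 4.5536

4.5536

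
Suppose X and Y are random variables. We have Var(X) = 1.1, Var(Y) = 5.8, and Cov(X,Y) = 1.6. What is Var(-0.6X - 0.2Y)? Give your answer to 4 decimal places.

1.0120

Var(-0.6X - 0.2Y) = (-0.6)²·Var(X) + (-0.2)²·Var(Y) + 2·(-0.6)·(-0.2)·Cov(X,Y)
= 0.36·1.1 + 0.04·5.8 + 0.24·1.6 = 1.012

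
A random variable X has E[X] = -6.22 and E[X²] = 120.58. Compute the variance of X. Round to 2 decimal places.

81.89

V(X) = 120.58 − (-6.22)² = 81.8916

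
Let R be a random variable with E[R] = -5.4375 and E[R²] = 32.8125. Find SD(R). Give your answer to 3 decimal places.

Var(R) = 32.8125 − (-5.4375)² = 3.24609375
SD(R) = √3.24609375 ≈ 1.802

1.802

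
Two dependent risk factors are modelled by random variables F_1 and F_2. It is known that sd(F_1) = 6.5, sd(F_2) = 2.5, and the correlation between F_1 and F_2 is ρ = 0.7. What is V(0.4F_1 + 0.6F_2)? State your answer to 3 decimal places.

V(F_1) = (6.5)² = 42.25;  V(F_2) = (2.5)² = 6.25
cov(F_1,F_2) = ρ·sd(F_1)·sd(F_2) = 0.7·6.5·2.5 = 11.375
V(0.4F_1 + 0.6F_2) = (0.4)²·V(F_1) + (0.6)²·V(F_2) + 2·(0.4)·(0.6)·cov(F_1,F_2)
= 0.16·42.25 + 0.36·6.25 + 0.48·11.375 = 14.47

14.470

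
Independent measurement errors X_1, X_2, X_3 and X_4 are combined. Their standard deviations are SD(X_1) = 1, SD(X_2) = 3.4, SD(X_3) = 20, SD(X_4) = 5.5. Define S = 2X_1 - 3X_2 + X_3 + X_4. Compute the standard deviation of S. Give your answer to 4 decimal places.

23.2011

Var(X_1) = 1, Var(X_2) = 11.56, Var(X_3) = 400, Var(X_4) = 30.25
By independence, Var(S) = (2)²Var(X_1) + (-3)²Var(X_2) + (1)²Var(X_3) + (1)²Var(X_4)
= (2)²·1 + (-3)²·11.56 + (1)²·400 + (1)²·30.25 = 538.29
SD(S) = √538.29 ≈ 23.2011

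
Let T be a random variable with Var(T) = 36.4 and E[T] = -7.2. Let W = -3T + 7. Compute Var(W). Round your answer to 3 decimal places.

Var(-3T + 7) = (-3)²·Var(T) = 9·36.4 = 327.6

327.600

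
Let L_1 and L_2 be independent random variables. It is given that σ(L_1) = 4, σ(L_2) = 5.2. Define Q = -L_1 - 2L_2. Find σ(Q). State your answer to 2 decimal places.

11.14

var(L_1) = 16, var(L_2) = 27.04
By independence, var(Q) = (-1)²var(L_1) + (-2)²var(L_2)
= (-1)²·16 + (-2)²·27.04 = 124.16
σ(Q) = √124.16 ≈ 11.14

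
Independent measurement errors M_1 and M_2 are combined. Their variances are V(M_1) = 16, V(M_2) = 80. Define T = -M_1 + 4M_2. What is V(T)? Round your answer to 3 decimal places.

By independence, V(T) = (-1)²V(M_1) + (4)²V(M_2)
= (-1)²·16 + (4)²·80 = 1296

1296.000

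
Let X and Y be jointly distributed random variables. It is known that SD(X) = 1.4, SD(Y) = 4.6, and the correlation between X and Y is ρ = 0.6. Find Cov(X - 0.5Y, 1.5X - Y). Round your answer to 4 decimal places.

6.7580

Var(X) = (1.4)² = 1.96;  Var(Y) = (4.6)² = 21.16
Cov(X,Y) = ρ·SD(X)·SD(Y) = 0.6·1.4·4.6 = 3.864
Cov(X - 0.5Y, 1.5X - Y) = (1)(1.5)Var(X) + (-0.5)(-1)Var(Y) + [(1)(-1) + (-0.5)(1.5)]Cov(X,Y)
= 1.5·1.96 + 0.5·21.16 + -1.75·3.864 = 6.758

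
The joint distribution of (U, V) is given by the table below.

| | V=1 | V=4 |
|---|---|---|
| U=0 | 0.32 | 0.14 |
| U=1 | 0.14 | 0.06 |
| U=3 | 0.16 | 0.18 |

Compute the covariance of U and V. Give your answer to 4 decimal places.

0.4092

E[U] = 1.22,  E[V] = 2.14
E[UV] = 3.02
Cov(U,V) = E[UV] − E[U]E[V] = 3.02 − (1.22)(2.14) = 0.4092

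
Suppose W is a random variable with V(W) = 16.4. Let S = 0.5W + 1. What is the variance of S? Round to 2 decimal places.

V(0.5W + 1) = (0.5)²·V(W) = 0.25·16.4 = 4.1

4.10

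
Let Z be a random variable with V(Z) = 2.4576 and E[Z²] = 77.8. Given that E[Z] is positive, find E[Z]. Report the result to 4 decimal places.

(E[Z])² = E[Z²] − V(Z) = 77.8 − 2.4576 = 75.3424
E[Z] = √75.3424 = 8.68

8.6800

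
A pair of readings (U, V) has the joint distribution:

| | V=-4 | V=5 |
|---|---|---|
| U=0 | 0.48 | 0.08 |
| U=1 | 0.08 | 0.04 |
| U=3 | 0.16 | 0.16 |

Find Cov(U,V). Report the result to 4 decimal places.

1.9584

E[U] = 1.08,  E[V] = -1.48
E[UV] = 0.36
Cov(U,V) = E[UV] − E[U]E[V] = 0.36 − (1.08)(-1.48) = 1.9584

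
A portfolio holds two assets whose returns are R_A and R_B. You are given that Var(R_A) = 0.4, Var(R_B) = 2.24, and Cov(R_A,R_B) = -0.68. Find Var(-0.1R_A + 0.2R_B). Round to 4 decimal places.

0.1208

Var(-0.1R_A + 0.2R_B) = (-0.1)²·Var(R_A) + (0.2)²·Var(R_B) + 2·(-0.1)·(0.2)·Cov(R_A,R_B)
= 0.01·0.4 + 0.04·2.24 + -0.04·-0.68 = 0.1208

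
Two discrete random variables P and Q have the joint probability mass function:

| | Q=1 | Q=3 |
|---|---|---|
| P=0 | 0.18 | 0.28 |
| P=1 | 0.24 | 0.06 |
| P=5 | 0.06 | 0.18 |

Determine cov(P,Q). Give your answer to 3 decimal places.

E[P] = 1.5,  E[Q] = 2.04
E[PQ] = 3.42
cov(P,Q) = E[PQ] − E[P]E[Q] = 3.42 − (1.5)(2.04) = 0.36

0.360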